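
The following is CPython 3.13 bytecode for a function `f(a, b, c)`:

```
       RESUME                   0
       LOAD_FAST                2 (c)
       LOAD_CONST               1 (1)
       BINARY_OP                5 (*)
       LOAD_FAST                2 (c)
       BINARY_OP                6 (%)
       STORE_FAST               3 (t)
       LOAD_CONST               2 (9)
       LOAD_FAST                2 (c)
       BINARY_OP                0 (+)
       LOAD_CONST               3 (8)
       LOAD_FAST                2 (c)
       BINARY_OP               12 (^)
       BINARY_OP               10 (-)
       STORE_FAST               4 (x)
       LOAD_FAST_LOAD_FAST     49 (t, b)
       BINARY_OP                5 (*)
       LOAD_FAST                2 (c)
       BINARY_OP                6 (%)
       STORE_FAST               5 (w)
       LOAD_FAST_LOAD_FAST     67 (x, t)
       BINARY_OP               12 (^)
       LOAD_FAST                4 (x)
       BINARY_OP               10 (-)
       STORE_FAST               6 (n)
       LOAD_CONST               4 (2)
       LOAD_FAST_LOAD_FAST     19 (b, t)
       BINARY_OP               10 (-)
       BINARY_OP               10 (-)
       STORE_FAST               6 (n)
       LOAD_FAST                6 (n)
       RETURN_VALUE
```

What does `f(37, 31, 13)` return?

LOAD_FAST c → push 13. Stack: [13]
LOAD_CONST → push 1. Stack: [13, 1]
BINARY_OP * → 13 * 1 = 13. Stack: [13]
LOAD_FAST c → push 13. Stack: [13, 13]
BINARY_OP % → 13 % 13 = 0. Stack: [0]
STORE_FAST t → t=0. Stack: []
LOAD_CONST → push 9. Stack: [9]
LOAD_FAST c → push 13. Stack: [9, 13]
BINARY_OP + → 9 + 13 = 22. Stack: [22]
LOAD_CONST → push 8. Stack: [22, 8]
LOAD_FAST c → push 13. Stack: [22, 8, 13]
BINARY_OP ^ → 8 ^ 13 = 5. Stack: [22, 5]
BINARY_OP - → 22 - 5 = 17. Stack: [17]
STORE_FAST x → x=17. Stack: []
LOAD_FAST_LOAD_FAST t,b → push 0,31. Stack: [0, 31]
BINARY_OP * → 0 * 31 = 0. Stack: [0]
LOAD_FAST c → push 13. Stack: [0, 13]
BINARY_OP % → 0 % 13 = 0. Stack: [0]
STORE_FAST w → w=0. Stack: []
LOAD_FAST_LOAD_FAST x,t → push 17,0. Stack: [17, 0]
BINARY_OP ^ → 17 ^ 0 = 17. Stack: [17]
LOAD_FAST x → push 17. Stack: [17, 17]
BINARY_OP - → 17 - 17 = 0. Stack: [0]
STORE_FAST n → n=0. Stack: []
LOAD_CONST → push 2. Stack: [2]
LOAD_FAST_LOAD_FAST b,t → push 31,0. Stack: [2, 31, 0]
BINARY_OP - → 31 - 0 = 31. Stack: [2, 31]
BINARY_OP - → 2 - 31 = -29. Stack: [-29]
STORE_FAST n → n=-29. Stack: []
LOAD_FAST n → push -29. Stack: [-29]
RETURN_VALUE → return -29.

-29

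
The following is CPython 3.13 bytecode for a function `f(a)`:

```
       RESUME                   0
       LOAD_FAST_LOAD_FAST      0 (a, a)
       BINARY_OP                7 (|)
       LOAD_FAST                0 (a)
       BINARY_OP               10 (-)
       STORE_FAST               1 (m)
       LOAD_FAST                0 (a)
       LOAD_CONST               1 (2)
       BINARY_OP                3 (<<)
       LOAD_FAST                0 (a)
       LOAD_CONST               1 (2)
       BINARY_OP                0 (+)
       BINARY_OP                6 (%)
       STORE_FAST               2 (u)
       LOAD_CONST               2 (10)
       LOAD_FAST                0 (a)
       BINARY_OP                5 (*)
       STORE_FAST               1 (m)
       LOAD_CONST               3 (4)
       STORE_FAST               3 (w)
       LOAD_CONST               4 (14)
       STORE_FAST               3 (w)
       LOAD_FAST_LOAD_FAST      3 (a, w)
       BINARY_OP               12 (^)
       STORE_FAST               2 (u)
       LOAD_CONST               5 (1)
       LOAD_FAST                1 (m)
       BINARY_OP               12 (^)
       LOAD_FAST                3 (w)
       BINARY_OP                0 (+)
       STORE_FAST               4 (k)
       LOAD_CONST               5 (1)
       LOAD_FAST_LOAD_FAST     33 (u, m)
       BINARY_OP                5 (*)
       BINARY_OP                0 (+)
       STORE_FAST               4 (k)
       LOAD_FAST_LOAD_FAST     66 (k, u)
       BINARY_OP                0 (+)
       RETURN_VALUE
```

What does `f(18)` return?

5069

LOAD_FAST_LOAD_FAST a,a → push 18,18. Stack: [18, 18]
BINARY_OP | → 18 | 18 = 18. Stack: [18]
LOAD_FAST a → push 18. Stack: [18, 18]
BINARY_OP - → 18 - 18 = 0. Stack: [0]
STORE_FAST m → m=0. Stack: []
LOAD_FAST a → push 18. Stack: [18]
LOAD_CONST → push 2. Stack: [18, 2]
BINARY_OP << → 18 << 2 = 72. Stack: [72]
LOAD_FAST a → push 18. Stack: [72, 18]
LOAD_CONST → push 2. Stack: [72, 18, 2]
BINARY_OP + → 18 + 2 = 20. Stack: [72, 20]
BINARY_OP % → 72 % 20 = 12. Stack: [12]
STORE_FAST u → u=12. Stack: []
LOAD_CONST → push 10. Stack: [10]
LOAD_FAST a → push 18. Stack: [10, 18]
BINARY_OP * → 10 * 18 = 180. Stack: [180]
STORE_FAST m → m=180. Stack: []
LOAD_CONST → push 4. Stack: [4]
STORE_FAST w → w=4. Stack: []
LOAD_CONST → push 14. Stack: [14]
STORE_FAST w → w=14. Stack: []
LOAD_FAST_LOAD_FAST a,w → push 18,14. Stack: [18, 14]
BINARY_OP ^ → 18 ^ 14 = 28. Stack: [28]
STORE_FAST u → u=28. Stack: []
LOAD_CONST → push 1. Stack: [1]
LOAD_FAST m → push 180. Stack: [1, 180]
BINARY_OP ^ → 1 ^ 180 = 181. Stack: [181]
LOAD_FAST w → push 14. Stack: [181, 14]
BINARY_OP + → 181 + 14 = 195. Stack: [195]
STORE_FAST k → k=195. Stack: []
LOAD_CONST → push 1. Stack: [1]
LOAD_FAST_LOAD_FAST u,m → push 28,180. Stack: [1, 28, 180]
BINARY_OP * → 28 * 180 = 5040. Stack: [1, 5040]
BINARY_OP + → 1 + 5040 = 5041. Stack: [5041]
STORE_FAST k → k=5041. Stack: []
LOAD_FAST_LOAD_FAST k,u → push 5041,28. Stack: [5041, 28]
BINARY_OP + → 5041 + 28 = 5069. Stack: [5069]
RETURN_VALUE → return 5069.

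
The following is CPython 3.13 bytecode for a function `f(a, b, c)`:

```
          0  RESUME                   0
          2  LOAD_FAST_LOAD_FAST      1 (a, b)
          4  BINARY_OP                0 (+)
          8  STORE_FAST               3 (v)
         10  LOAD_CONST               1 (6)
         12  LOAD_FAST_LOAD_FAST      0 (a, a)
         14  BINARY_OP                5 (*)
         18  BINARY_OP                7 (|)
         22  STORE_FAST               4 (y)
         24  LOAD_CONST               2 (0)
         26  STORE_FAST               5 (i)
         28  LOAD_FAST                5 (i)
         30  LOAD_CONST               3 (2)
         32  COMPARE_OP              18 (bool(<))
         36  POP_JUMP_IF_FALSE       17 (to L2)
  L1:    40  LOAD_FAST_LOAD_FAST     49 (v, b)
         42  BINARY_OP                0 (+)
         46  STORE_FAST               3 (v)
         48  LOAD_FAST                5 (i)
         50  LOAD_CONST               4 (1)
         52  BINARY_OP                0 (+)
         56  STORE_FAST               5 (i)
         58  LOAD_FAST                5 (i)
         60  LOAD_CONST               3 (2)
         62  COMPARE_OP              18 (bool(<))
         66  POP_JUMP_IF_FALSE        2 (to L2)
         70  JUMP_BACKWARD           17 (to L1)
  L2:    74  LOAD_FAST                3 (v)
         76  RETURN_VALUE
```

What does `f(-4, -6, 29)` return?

-22

LOAD_FAST_LOAD_FAST a,b → push -4,-6. Stack: [-4, -6]
BINARY_OP + → -4 + -6 = -10. Stack: [-10]
STORE_FAST v → v=-10. Stack: []
LOAD_CONST → push 6. Stack: [6]
LOAD_FAST_LOAD_FAST a,a → push -4,-4. Stack: [6, -4, -4]
BINARY_OP * → -4 * -4 = 16. Stack: [6, 16]
BINARY_OP | → 6 | 16 = 22. Stack: [22]
STORE_FAST y → y=22. Stack: []
LOAD_CONST → push 0. Stack: [0]
STORE_FAST i → i=0. Stack: []
LOAD_FAST i → push 0. Stack: [0]
LOAD_CONST → push 2. Stack: [0, 2]
COMPARE_OP bool(<) → 0 vs 2 = True. Stack: [True]
POP_JUMP_IF_FALSE → pop True; no jump. Stack: []
LOAD_FAST_LOAD_FAST v,b → push -10,-6. Stack: [-10, -6]
BINARY_OP + → -10 + -6 = -16. Stack: [-16]
STORE_FAST v → v=-16. Stack: []
LOAD_FAST i → push 0. Stack: [0]
LOAD_CONST → push 1. Stack: [0, 1]
BINARY_OP + → 0 + 1 = 1. Stack: [1]
STORE_FAST i → i=1. Stack: []
LOAD_FAST i → push 1. Stack: [1]
LOAD_CONST → push 2. Stack: [1, 2]
COMPARE_OP bool(<) → 1 vs 2 = True. Stack: [True]
POP_JUMP_IF_FALSE → pop True; no jump. Stack: []
LOAD_FAST_LOAD_FAST v,b → push -16,-6. Stack: [-16, -6]
BINARY_OP + → -16 + -6 = -22. Stack: [-22]
STORE_FAST v → v=-22. Stack: []
LOAD_FAST i → push 1. Stack: [1]
LOAD_CONST → push 1. Stack: [1, 1]
BINARY_OP + → 1 + 1 = 2. Stack: [2]
STORE_FAST i → i=2. Stack: []
LOAD_FAST i → push 2. Stack: [2]
LOAD_CONST → push 2. Stack: [2, 2]
COMPARE_OP bool(<) → 2 vs 2 = False. Stack: [False]
POP_JUMP_IF_FALSE → pop False; jump. Stack: []
LOAD_FAST v → push -22. Stack: [-22]
RETURN_VALUE → return -22.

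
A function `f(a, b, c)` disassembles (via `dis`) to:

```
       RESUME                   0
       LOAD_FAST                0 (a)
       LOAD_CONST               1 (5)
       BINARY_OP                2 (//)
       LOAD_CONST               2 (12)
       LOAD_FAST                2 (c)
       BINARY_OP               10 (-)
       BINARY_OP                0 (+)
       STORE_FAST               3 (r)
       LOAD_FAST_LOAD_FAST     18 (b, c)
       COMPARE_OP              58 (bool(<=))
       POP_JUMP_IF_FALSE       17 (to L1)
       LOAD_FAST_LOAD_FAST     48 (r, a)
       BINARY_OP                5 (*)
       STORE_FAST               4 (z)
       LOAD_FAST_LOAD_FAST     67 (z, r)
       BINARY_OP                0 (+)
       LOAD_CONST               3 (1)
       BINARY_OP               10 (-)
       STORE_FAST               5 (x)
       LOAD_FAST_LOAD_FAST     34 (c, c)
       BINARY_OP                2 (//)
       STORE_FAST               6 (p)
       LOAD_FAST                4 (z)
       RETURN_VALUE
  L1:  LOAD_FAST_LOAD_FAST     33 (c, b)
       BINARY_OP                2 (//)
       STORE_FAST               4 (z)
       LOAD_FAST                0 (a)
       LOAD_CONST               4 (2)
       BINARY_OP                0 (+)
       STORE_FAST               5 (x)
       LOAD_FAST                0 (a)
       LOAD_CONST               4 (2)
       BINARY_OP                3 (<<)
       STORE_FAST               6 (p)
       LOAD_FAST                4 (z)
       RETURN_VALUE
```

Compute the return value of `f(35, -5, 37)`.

-630

LOAD_FAST a → push 35. Stack: [35]
LOAD_CONST → push 5. Stack: [35, 5]
BINARY_OP // → 35 // 5 = 7. Stack: [7]
LOAD_CONST → push 12. Stack: [7, 12]
LOAD_FAST c → push 37. Stack: [7, 12, 37]
BINARY_OP - → 12 - 37 = -25. Stack: [7, -25]
BINARY_OP + → 7 + -25 = -18. Stack: [-18]
STORE_FAST r → r=-18. Stack: []
LOAD_FAST_LOAD_FAST b,c → push -5,37. Stack: [-5, 37]
COMPARE_OP bool(<=) → -5 vs 37 = True. Stack: [True]
POP_JUMP_IF_FALSE → pop True; no jump. Stack: []
LOAD_FAST_LOAD_FAST r,a → push -18,35. Stack: [-18, 35]
BINARY_OP * → -18 * 35 = -630. Stack: [-630]
STORE_FAST z → z=-630. Stack: []
LOAD_FAST_LOAD_FAST z,r → push -630,-18. Stack: [-630, -18]
BINARY_OP + → -630 + -18 = -648. Stack: [-648]
LOAD_CONST → push 1. Stack: [-648, 1]
BINARY_OP - → -648 - 1 = -649. Stack: [-649]
STORE_FAST x → x=-649. Stack: []
LOAD_FAST_LOAD_FAST c,c → push 37,37. Stack: [37, 37]
BINARY_OP // → 37 // 37 = 1. Stack: [1]
STORE_FAST p → p=1. Stack: []
LOAD_FAST z → push -630. Stack: [-630]
RETURN_VALUE → return -630.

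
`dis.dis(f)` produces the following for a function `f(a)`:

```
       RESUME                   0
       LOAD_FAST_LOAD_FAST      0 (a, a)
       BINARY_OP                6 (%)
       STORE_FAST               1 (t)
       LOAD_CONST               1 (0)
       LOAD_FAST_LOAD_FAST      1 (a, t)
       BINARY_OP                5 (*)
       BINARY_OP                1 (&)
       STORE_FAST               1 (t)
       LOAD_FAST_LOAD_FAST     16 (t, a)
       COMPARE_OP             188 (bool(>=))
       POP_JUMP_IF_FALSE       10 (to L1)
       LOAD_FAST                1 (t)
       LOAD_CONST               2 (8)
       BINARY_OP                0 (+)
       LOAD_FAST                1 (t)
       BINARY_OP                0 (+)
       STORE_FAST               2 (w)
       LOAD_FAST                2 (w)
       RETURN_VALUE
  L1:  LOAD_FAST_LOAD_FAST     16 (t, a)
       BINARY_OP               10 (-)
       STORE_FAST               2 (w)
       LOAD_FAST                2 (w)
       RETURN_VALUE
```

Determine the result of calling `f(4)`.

-4

LOAD_FAST_LOAD_FAST a,a → push 4,4. Stack: [4, 4]
BINARY_OP % → 4 % 4 = 0. Stack: [0]
STORE_FAST t → t=0. Stack: []
LOAD_CONST → push 0. Stack: [0]
LOAD_FAST_LOAD_FAST a,t → push 4,0. Stack: [0, 4, 0]
BINARY_OP * → 4 * 0 = 0. Stack: [0, 0]
BINARY_OP & → 0 & 0 = 0. Stack: [0]
STORE_FAST t → t=0. Stack: []
LOAD_FAST_LOAD_FAST t,a → push 0,4. Stack: [0, 4]
COMPARE_OP bool(>=) → 0 vs 4 = False. Stack: [False]
POP_JUMP_IF_FALSE → pop False; jump. Stack: []
LOAD_FAST_LOAD_FAST t,a → push 0,4. Stack: [0, 4]
BINARY_OP - → 0 - 4 = -4. Stack: [-4]
STORE_FAST w → w=-4. Stack: []
LOAD_FAST w → push -4. Stack: [-4]
RETURN_VALUE → return -4.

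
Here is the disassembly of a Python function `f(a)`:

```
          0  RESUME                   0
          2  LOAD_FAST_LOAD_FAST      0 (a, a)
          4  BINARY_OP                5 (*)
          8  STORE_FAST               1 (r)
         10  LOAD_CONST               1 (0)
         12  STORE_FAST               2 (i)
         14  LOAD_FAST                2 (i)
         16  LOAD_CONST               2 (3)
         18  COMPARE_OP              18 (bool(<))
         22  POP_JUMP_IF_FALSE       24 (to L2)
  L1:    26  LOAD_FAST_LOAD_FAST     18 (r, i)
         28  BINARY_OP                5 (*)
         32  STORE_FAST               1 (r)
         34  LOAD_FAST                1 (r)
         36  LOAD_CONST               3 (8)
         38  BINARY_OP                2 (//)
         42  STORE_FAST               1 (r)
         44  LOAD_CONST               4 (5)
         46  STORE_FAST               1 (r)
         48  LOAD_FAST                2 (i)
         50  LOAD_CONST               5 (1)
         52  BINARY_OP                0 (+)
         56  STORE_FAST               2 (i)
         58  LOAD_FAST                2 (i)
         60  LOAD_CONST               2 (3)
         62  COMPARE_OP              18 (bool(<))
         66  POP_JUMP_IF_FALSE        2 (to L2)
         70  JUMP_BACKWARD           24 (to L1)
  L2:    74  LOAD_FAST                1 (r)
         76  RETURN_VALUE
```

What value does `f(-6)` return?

LOAD_FAST_LOAD_FAST a,a → push -6,-6. Stack: [-6, -6]
BINARY_OP * → -6 * -6 = 36. Stack: [36]
STORE_FAST r → r=36. Stack: []
LOAD_CONST → push 0. Stack: [0]
STORE_FAST i → i=0. Stack: []
LOAD_FAST i → push 0. Stack: [0]
LOAD_CONST → push 3. Stack: [0, 3]
COMPARE_OP bool(<) → 0 vs 3 = True. Stack: [True]
POP_JUMP_IF_FALSE → pop True; no jump. Stack: []
LOAD_FAST_LOAD_FAST r,i → push 36,0. Stack: [36, 0]
BINARY_OP * → 36 * 0 = 0. Stack: [0]
STORE_FAST r → r=0. Stack: []
LOAD_FAST r → push 0. Stack: [0]
LOAD_CONST → push 8. Stack: [0, 8]
BINARY_OP // → 0 // 8 = 0. Stack: [0]
STORE_FAST r → r=0. Stack: []
LOAD_CONST → push 5. Stack: [5]
STORE_FAST r → r=5. Stack: []
LOAD_FAST i → push 0. Stack: [0]
LOAD_CONST → push 1. Stack: [0, 1]
BINARY_OP + → 0 + 1 = 1. Stack: [1]
STORE_FAST i → i=1. Stack: []
LOAD_FAST i → push 1. Stack: [1]
LOAD_CONST → push 3. Stack: [1, 3]
COMPARE_OP bool(<) → 1 vs 3 = True. Stack: [True]
POP_JUMP_IF_FALSE → pop True; no jump. Stack: []
LOAD_FAST_LOAD_FAST r,i → push 5,1. Stack: [5, 1]
BINARY_OP * → 5 * 1 = 5. Stack: [5]
STORE_FAST r → r=5. Stack: []
LOAD_FAST r → push 5. Stack: [5]
LOAD_CONST → push 8. Stack: [5, 8]
BINARY_OP // → 5 // 8 = 0. Stack: [0]
STORE_FAST r → r=0. Stack: []
LOAD_CONST → push 5. Stack: [5]
STORE_FAST r → r=5. Stack: []
LOAD_FAST i → push 1. Stack: [1]
LOAD_CONST → push 1. Stack: [1, 1]
BINARY_OP + → 1 + 1 = 2. Stack: [2]
STORE_FAST i → i=2. Stack: []
LOAD_FAST i → push 2. Stack: [2]
LOAD_CONST → push 3. Stack: [2, 3]
COMPARE_OP bool(<) → 2 vs 3 = True. Stack: [True]
POP_JUMP_IF_FALSE → pop True; no jump. Stack: []
LOAD_FAST_LOAD_FAST r,i → push 5,2. Stack: [5, 2]
BINARY_OP * → 5 * 2 = 10. Stack: [10]
STORE_FAST r → r=10. Stack: []
LOAD_FAST r → push 10. Stack: [10]
LOAD_CONST → push 8. Stack: [10, 8]
BINARY_OP // → 10 // 8 = 1. Stack: [1]
STORE_FAST r → r=1. Stack: []
LOAD_CONST → push 5. Stack: [5]
STORE_FAST r → r=5. Stack: []
LOAD_FAST i → push 2. Stack: [2]
LOAD_CONST → push 1. Stack: [2, 1]
BINARY_OP + → 2 + 1 = 3. Stack: [3]
STORE_FAST i → i=3. Stack: []
LOAD_FAST i → push 3. Stack: [3]
LOAD_CONST → push 3. Stack: [3, 3]
COMPARE_OP bool(<) → 3 vs 3 = False. Stack: [False]
POP_JUMP_IF_FALSE → pop False; jump. Stack: []
LOAD_FAST r → push 5. Stack: [5]
RETURN_VALUE → return 5.

5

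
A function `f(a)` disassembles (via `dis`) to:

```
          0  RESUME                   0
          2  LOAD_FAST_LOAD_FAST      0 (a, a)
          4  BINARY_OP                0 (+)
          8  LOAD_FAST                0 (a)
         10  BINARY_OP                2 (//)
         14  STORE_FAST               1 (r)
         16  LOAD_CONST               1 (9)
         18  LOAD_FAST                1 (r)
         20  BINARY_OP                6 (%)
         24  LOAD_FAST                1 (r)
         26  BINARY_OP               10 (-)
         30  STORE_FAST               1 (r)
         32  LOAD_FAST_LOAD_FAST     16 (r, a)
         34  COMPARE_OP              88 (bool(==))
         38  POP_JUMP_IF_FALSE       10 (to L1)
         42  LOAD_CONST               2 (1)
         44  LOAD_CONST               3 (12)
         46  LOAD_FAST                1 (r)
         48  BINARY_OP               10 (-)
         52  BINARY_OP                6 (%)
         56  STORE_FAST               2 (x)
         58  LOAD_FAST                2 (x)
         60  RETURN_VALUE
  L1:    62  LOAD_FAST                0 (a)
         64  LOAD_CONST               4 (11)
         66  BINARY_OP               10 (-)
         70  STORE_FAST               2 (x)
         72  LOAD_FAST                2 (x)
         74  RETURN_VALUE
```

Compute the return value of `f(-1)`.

LOAD_FAST_LOAD_FAST a,a → push -1,-1. Stack: [-1, -1]
BINARY_OP + → -1 + -1 = -2. Stack: [-2]
LOAD_FAST a → push -1. Stack: [-2, -1]
BINARY_OP // → -2 // -1 = 2. Stack: [2]
STORE_FAST r → r=2. Stack: []
LOAD_CONST → push 9. Stack: [9]
LOAD_FAST r → push 2. Stack: [9, 2]
BINARY_OP % → 9 % 2 = 1. Stack: [1]
LOAD_FAST r → push 2. Stack: [1, 2]
BINARY_OP - → 1 - 2 = -1. Stack: [-1]
STORE_FAST r → r=-1. Stack: []
LOAD_FAST_LOAD_FAST r,a → push -1,-1. Stack: [-1, -1]
COMPARE_OP bool(==) → -1 vs -1 = True. Stack: [True]
POP_JUMP_IF_FALSE → pop True; no jump. Stack: []
LOAD_CONST → push 1. Stack: [1]
LOAD_CONST → push 12. Stack: [1, 12]
LOAD_FAST r → push -1. Stack: [1, 12, -1]
BINARY_OP - → 12 - -1 = 13. Stack: [1, 13]
BINARY_OP % → 1 % 13 = 1. Stack: [1]
STORE_FAST x → x=1. Stack: []
LOAD_FAST x → push 1. Stack: [1]
RETURN_VALUE → return 1.

1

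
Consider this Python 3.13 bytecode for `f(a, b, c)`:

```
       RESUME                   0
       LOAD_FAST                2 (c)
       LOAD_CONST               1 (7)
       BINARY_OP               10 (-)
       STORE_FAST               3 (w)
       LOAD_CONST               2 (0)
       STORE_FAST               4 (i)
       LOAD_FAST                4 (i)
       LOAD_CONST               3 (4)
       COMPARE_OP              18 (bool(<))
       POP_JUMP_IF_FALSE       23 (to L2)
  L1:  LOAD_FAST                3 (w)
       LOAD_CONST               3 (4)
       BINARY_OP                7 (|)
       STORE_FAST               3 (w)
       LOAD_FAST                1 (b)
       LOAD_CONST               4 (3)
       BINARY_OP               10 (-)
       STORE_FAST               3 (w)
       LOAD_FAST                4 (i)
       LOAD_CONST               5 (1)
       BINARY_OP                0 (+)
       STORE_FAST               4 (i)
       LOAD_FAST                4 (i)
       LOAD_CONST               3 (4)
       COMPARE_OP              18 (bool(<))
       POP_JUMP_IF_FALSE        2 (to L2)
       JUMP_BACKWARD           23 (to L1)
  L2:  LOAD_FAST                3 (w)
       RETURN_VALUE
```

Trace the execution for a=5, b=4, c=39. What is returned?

LOAD_FAST c → push 39
LOAD_CONST → push 7
BINARY_OP - → 39 - 7 = 32
STORE_FAST w → w=32
LOAD_CONST → push 0
STORE_FAST i → i=0
LOAD_FAST i → push 0
LOAD_CONST → push 4
COMPARE_OP bool(<) → 0 vs 4 = True
POP_JUMP_IF_FALSE → pop True; no jump
LOAD_FAST w → push 32
LOAD_CONST → push 4
BINARY_OP | → 32 | 4 = 36
STORE_FAST w → w=36
LOAD_FAST b → push 4
LOAD_CONST → push 3
BINARY_OP - → 4 - 3 = 1
STORE_FAST w → w=1
LOAD_FAST i → push 0
LOAD_CONST → push 1
BINARY_OP + → 0 + 1 = 1
STORE_FAST i → i=1
LOAD_FAST i → push 1
LOAD_CONST → push 4
COMPARE_OP bool(<) → 1 vs 4 = True
POP_JUMP_IF_FALSE → pop True; no jump
LOAD_FAST w → push 1
LOAD_CONST → push 4
BINARY_OP | → 1 | 4 = 5
STORE_FAST w → w=5
LOAD_FAST b → push 4
LOAD_CONST → push 3
BINARY_OP - → 4 - 3 = 1
STORE_FAST w → w=1
LOAD_FAST i → push 1
LOAD_CONST → push 1
BINARY_OP + → 1 + 1 = 2
STORE_FAST i → i=2
LOAD_FAST i → push 2
LOAD_CONST → push 4
COMPARE_OP bool(<) → 2 vs 4 = True
POP_JUMP_IF_FALSE → pop True; no jump
LOAD_FAST w → push 1
LOAD_CONST → push 4
BINARY_OP | → 1 | 4 = 5
STORE_FAST w → w=5
LOAD_FAST b → push 4
LOAD_CONST → push 3
BINARY_OP - → 4 - 3 = 1
STORE_FAST w → w=1
LOAD_FAST i → push 2
LOAD_CONST → push 1
BINARY_OP + → 2 + 1 = 3
STORE_FAST i → i=3
LOAD_FAST i → push 3
LOAD_CONST → push 4
COMPARE_OP bool(<) → 3 vs 4 = True
POP_JUMP_IF_FALSE → pop True; no jump
LOAD_FAST w → push 1
LOAD_CONST → push 4
BINARY_OP | → 1 | 4 = 5
STORE_FAST w → w=5
LOAD_FAST b → push 4
LOAD_CONST → push 3
BINARY_OP - → 4 - 3 = 1
STORE_FAST w → w=1
LOAD_FAST i → push 3
LOAD_CONST → push 1
BINARY_OP + → 3 + 1 = 4
STORE_FAST i → i=4
LOAD_FAST i → push 4
LOAD_CONST → push 4
COMPARE_OP bool(<) → 4 vs 4 = False
POP_JUMP_IF_FALSE → pop False; jump
LOAD_FAST w → push 1
RETURN_VALUE → return 1.

1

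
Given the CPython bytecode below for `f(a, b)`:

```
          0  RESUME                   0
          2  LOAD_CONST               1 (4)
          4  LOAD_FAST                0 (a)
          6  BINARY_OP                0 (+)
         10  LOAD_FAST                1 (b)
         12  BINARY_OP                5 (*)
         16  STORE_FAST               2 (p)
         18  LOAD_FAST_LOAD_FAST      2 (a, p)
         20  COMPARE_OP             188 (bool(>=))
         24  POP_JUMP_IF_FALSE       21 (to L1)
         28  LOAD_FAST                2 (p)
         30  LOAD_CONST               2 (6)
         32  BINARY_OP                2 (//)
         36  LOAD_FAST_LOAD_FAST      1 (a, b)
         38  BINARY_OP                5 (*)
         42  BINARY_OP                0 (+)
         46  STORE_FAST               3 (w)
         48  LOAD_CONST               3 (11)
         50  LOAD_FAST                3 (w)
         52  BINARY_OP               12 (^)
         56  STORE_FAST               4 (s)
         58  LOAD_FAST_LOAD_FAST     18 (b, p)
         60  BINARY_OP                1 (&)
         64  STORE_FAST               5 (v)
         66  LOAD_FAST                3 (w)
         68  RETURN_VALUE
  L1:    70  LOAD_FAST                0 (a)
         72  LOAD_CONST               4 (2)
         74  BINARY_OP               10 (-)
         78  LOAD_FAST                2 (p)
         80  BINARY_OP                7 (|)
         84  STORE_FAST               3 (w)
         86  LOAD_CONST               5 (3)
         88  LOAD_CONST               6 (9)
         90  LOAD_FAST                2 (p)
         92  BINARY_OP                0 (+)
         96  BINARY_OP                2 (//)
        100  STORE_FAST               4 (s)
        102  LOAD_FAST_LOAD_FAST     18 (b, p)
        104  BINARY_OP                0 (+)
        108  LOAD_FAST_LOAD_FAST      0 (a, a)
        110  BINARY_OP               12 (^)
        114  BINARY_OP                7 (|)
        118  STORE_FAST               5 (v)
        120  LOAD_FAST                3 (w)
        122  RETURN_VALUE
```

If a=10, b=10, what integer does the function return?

LOAD_CONST → push 4. Stack: [4]
LOAD_FAST a → push 10. Stack: [4, 10]
BINARY_OP + → 4 + 10 = 14. Stack: [14]
LOAD_FAST b → push 10. Stack: [14, 10]
BINARY_OP * → 14 * 10 = 140. Stack: [140]
STORE_FAST p → p=140. Stack: []
LOAD_FAST_LOAD_FAST a,p → push 10,140. Stack: [10, 140]
COMPARE_OP bool(>=) → 10 vs 140 = False. Stack: [False]
POP_JUMP_IF_FALSE → pop False; jump. Stack: []
LOAD_FAST a → push 10. Stack: [10]
LOAD_CONST → push 2. Stack: [10, 2]
BINARY_OP - → 10 - 2 = 8. Stack: [8]
LOAD_FAST p → push 140. Stack: [8, 140]
BINARY_OP | → 8 | 140 = 140. Stack: [140]
STORE_FAST w → w=140. Stack: []
LOAD_CONST → push 3. Stack: [3]
LOAD_CONST → push 9. Stack: [3, 9]
LOAD_FAST p → push 140. Stack: [3, 9, 140]
BINARY_OP + → 9 + 140 = 149. Stack: [3, 149]
BINARY_OP // → 3 // 149 = 0. Stack: [0]
STORE_FAST s → s=0. Stack: []
LOAD_FAST_LOAD_FAST b,p → push 10,140. Stack: [10, 140]
BINARY_OP + → 10 + 140 = 150. Stack: [150]
LOAD_FAST_LOAD_FAST a,a → push 10,10. Stack: [150, 10, 10]
BINARY_OP ^ → 10 ^ 10 = 0. Stack: [150, 0]
BINARY_OP | → 150 | 0 = 150. Stack: [150]
STORE_FAST v → v=150. Stack: []
LOAD_FAST w → push 140. Stack: [140]
RETURN_VALUE → return 140.

140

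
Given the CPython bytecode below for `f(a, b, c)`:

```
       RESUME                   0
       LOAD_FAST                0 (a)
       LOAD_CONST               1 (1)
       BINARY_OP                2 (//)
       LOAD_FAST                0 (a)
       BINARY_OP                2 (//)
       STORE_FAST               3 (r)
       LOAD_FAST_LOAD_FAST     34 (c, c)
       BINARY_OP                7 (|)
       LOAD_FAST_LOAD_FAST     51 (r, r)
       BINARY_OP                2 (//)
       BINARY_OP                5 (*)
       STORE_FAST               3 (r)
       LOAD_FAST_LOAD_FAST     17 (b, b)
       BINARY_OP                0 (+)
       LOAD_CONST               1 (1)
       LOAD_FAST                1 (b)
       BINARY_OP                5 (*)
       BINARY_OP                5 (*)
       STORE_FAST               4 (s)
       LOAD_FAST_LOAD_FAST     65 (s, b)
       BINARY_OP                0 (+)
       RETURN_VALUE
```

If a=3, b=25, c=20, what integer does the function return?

LOAD_FAST a → push 3. Stack: [3]
LOAD_CONST → push 1. Stack: [3, 1]
BINARY_OP // → 3 // 1 = 3. Stack: [3]
LOAD_FAST a → push 3. Stack: [3, 3]
BINARY_OP // → 3 // 3 = 1. Stack: [1]
STORE_FAST r → r=1. Stack: []
LOAD_FAST_LOAD_FAST c,c → push 20,20. Stack: [20, 20]
BINARY_OP | → 20 | 20 = 20. Stack: [20]
LOAD_FAST_LOAD_FAST r,r → push 1,1. Stack: [20, 1, 1]
BINARY_OP // → 1 // 1 = 1. Stack: [20, 1]
BINARY_OP * → 20 * 1 = 20. Stack: [20]
STORE_FAST r → r=20. Stack: []
LOAD_FAST_LOAD_FAST b,b → push 25,25. Stack: [25, 25]
BINARY_OP + → 25 + 25 = 50. Stack: [50]
LOAD_CONST → push 1. Stack: [50, 1]
LOAD_FAST b → push 25. Stack: [50, 1, 25]
BINARY_OP * → 1 * 25 = 25. Stack: [50, 25]
BINARY_OP * → 50 * 25 = 1250. Stack: [1250]
STORE_FAST s → s=1250. Stack: []
LOAD_FAST_LOAD_FAST s,b → push 1250,25. Stack: [1250, 25]
BINARY_OP + → 1250 + 25 = 1275. Stack: [1275]
RETURN_VALUE → return 1275.

1275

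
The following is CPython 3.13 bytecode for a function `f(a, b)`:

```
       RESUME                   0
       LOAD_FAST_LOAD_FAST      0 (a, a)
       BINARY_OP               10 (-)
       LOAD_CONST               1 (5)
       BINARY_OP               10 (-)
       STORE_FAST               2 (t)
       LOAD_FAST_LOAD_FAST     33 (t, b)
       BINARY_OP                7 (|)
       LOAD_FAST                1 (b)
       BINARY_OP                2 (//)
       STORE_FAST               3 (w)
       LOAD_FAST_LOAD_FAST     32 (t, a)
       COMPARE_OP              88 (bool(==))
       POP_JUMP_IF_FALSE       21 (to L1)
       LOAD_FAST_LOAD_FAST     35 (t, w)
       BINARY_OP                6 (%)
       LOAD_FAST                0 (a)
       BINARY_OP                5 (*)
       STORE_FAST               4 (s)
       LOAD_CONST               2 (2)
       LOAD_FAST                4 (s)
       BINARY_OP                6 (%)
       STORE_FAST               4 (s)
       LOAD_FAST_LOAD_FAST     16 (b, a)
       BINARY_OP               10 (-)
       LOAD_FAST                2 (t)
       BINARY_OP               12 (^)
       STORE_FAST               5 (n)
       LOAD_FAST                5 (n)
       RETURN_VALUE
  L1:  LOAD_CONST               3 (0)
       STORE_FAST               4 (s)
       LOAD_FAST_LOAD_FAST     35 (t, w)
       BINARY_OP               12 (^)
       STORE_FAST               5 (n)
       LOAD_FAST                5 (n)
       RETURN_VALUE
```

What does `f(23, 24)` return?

4

LOAD_FAST_LOAD_FAST a,a → push 23,23. Stack: [23, 23]
BINARY_OP - → 23 - 23 = 0. Stack: [0]
LOAD_CONST → push 5. Stack: [0, 5]
BINARY_OP - → 0 - 5 = -5. Stack: [-5]
STORE_FAST t → t=-5. Stack: []
LOAD_FAST_LOAD_FAST t,b → push -5,24. Stack: [-5, 24]
BINARY_OP | → -5 | 24 = -5. Stack: [-5]
LOAD_FAST b → push 24. Stack: [-5, 24]
BINARY_OP // → -5 // 24 = -1. Stack: [-1]
STORE_FAST w → w=-1. Stack: []
LOAD_FAST_LOAD_FAST t,a → push -5,23. Stack: [-5, 23]
COMPARE_OP bool(==) → -5 vs 23 = False. Stack: [False]
POP_JUMP_IF_FALSE → pop False; jump. Stack: []
LOAD_CONST → push 0. Stack: [0]
STORE_FAST s → s=0. Stack: []
LOAD_FAST_LOAD_FAST t,w → push -5,-1. Stack: [-5, -1]
BINARY_OP ^ → -5 ^ -1 = 4. Stack: [4]
STORE_FAST n → n=4. Stack: []
LOAD_FAST n → push 4. Stack: [4]
RETURN_VALUE → return 4.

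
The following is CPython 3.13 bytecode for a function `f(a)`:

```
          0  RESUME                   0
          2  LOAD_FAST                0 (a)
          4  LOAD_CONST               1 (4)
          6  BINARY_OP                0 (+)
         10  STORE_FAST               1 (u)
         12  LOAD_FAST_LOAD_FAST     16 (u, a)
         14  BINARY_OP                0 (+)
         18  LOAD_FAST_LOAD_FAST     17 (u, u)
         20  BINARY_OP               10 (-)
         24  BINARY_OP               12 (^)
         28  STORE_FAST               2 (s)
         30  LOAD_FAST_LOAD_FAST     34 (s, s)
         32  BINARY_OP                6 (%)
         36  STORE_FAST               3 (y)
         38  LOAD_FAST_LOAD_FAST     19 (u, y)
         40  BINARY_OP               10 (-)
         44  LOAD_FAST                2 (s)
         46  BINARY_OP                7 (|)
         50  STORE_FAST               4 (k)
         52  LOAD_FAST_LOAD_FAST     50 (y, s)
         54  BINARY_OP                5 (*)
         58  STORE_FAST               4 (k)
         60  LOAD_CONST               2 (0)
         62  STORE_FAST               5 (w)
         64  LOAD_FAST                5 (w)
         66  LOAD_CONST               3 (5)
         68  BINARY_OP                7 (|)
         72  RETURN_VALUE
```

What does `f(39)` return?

LOAD_FAST a → push 39. Stack: [39]
LOAD_CONST → push 4. Stack: [39, 4]
BINARY_OP + → 39 + 4 = 43. Stack: [43]
STORE_FAST u → u=43. Stack: []
LOAD_FAST_LOAD_FAST u,a → push 43,39. Stack: [43, 39]
BINARY_OP + → 43 + 39 = 82. Stack: [82]
LOAD_FAST_LOAD_FAST u,u → push 43,43. Stack: [82, 43, 43]
BINARY_OP - → 43 - 43 = 0. Stack: [82, 0]
BINARY_OP ^ → 82 ^ 0 = 82. Stack: [82]
STORE_FAST s → s=82. Stack: []
LOAD_FAST_LOAD_FAST s,s → push 82,82. Stack: [82, 82]
BINARY_OP % → 82 % 82 = 0. Stack: [0]
STORE_FAST y → y=0. Stack: []
LOAD_FAST_LOAD_FAST u,y → push 43,0. Stack: [43, 0]
BINARY_OP - → 43 - 0 = 43. Stack: [43]
LOAD_FAST s → push 82. Stack: [43, 82]
BINARY_OP | → 43 | 82 = 123. Stack: [123]
STORE_FAST k → k=123. Stack: []
LOAD_FAST_LOAD_FAST y,s → push 0,82. Stack: [0, 82]
BINARY_OP * → 0 * 82 = 0. Stack: [0]
STORE_FAST k → k=0. Stack: []
LOAD_CONST → push 0. Stack: [0]
STORE_FAST w → w=0. Stack: []
LOAD_FAST w → push 0. Stack: [0]
LOAD_CONST → push 5. Stack: [0, 5]
BINARY_OP | → 0 | 5 = 5. Stack: [5]
RETURN_VALUE → return 5.

5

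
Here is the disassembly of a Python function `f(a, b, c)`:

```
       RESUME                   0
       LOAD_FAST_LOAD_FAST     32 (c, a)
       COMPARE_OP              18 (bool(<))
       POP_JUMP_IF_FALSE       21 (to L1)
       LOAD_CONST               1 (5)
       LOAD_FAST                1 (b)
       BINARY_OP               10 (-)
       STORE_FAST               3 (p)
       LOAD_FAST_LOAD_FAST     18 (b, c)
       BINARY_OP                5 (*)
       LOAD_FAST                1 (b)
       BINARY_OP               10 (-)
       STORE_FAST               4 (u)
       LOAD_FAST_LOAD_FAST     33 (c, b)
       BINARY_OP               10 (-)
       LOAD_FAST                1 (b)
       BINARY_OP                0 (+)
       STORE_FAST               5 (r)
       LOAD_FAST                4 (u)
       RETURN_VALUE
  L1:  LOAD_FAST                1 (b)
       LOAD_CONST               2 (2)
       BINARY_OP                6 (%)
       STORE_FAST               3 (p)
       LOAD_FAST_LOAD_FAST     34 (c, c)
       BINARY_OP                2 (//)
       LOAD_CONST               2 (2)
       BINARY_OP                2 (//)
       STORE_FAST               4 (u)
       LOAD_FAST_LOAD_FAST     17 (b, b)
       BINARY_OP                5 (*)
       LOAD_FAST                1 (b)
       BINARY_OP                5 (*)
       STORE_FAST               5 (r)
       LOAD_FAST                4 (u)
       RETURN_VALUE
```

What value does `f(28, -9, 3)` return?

-18

LOAD_FAST_LOAD_FAST c,a → push 3,28. Stack: [3, 28]
COMPARE_OP bool(<) → 3 vs 28 = True. Stack: [True]
POP_JUMP_IF_FALSE → pop True; no jump. Stack: []
LOAD_CONST → push 5. Stack: [5]
LOAD_FAST b → push -9. Stack: [5, -9]
BINARY_OP - → 5 - -9 = 14. Stack: [14]
STORE_FAST p → p=14. Stack: []
LOAD_FAST_LOAD_FAST b,c → push -9,3. Stack: [-9, 3]
BINARY_OP * → -9 * 3 = -27. Stack: [-27]
LOAD_FAST b → push -9. Stack: [-27, -9]
BINARY_OP - → -27 - -9 = -18. Stack: [-18]
STORE_FAST u → u=-18. Stack: []
LOAD_FAST_LOAD_FAST c,b → push 3,-9. Stack: [3, -9]
BINARY_OP - → 3 - -9 = 12. Stack: [12]
LOAD_FAST b → push -9. Stack: [12, -9]
BINARY_OP + → 12 + -9 = 3. Stack: [3]
STORE_FAST r → r=3. Stack: []
LOAD_FAST u → push -18. Stack: [-18]
RETURN_VALUE → return -18.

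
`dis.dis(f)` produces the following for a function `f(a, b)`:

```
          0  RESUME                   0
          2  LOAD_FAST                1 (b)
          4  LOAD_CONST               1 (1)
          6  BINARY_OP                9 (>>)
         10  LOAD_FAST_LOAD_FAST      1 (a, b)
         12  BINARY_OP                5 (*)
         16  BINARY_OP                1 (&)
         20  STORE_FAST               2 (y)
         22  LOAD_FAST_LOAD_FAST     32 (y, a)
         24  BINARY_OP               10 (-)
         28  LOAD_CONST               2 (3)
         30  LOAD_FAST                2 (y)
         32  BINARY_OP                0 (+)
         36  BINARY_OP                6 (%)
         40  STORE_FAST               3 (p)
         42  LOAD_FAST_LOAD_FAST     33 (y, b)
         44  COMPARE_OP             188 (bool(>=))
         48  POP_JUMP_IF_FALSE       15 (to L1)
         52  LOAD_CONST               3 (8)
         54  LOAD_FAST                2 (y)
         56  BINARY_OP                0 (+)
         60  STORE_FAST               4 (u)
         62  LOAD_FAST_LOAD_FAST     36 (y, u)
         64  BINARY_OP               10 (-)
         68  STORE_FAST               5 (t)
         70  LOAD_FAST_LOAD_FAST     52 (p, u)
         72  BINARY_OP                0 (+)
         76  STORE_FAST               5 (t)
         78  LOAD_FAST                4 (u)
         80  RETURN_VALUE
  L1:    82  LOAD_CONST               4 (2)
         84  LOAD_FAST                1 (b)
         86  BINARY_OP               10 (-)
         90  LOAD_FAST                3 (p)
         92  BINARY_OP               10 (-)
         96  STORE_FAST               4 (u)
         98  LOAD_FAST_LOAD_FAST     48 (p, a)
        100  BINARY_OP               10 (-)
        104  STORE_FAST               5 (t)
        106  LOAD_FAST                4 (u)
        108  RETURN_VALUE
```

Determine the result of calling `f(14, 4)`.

LOAD_FAST b → push 4. Stack: [4]
LOAD_CONST → push 1. Stack: [4, 1]
BINARY_OP >> → 4 >> 1 = 2. Stack: [2]
LOAD_FAST_LOAD_FAST a,b → push 14,4. Stack: [2, 14, 4]
BINARY_OP * → 14 * 4 = 56. Stack: [2, 56]
BINARY_OP & → 2 & 56 = 0. Stack: [0]
STORE_FAST y → y=0. Stack: []
LOAD_FAST_LOAD_FAST y,a → push 0,14. Stack: [0, 14]
BINARY_OP - → 0 - 14 = -14. Stack: [-14]
LOAD_CONST → push 3. Stack: [-14, 3]
LOAD_FAST y → push 0. Stack: [-14, 3, 0]
BINARY_OP + → 3 + 0 = 3. Stack: [-14, 3]
BINARY_OP % → -14 % 3 = 1. Stack: [1]
STORE_FAST p → p=1. Stack: []
LOAD_FAST_LOAD_FAST y,b → push 0,4. Stack: [0, 4]
COMPARE_OP bool(>=) → 0 vs 4 = False. Stack: [False]
POP_JUMP_IF_FALSE → pop False; jump. Stack: []
LOAD_CONST → push 2. Stack: [2]
LOAD_FAST b → push 4. Stack: [2, 4]
BINARY_OP - → 2 - 4 = -2. Stack: [-2]
LOAD_FAST p → push 1. Stack: [-2, 1]
BINARY_OP - → -2 - 1 = -3. Stack: [-3]
STORE_FAST u → u=-3. Stack: []
LOAD_FAST_LOAD_FAST p,a → push 1,14. Stack: [1, 14]
BINARY_OP - → 1 - 14 = -13. Stack: [-13]
STORE_FAST t → t=-13. Stack: []
LOAD_FAST u → push -3. Stack: [-3]
RETURN_VALUE → return -3.

-3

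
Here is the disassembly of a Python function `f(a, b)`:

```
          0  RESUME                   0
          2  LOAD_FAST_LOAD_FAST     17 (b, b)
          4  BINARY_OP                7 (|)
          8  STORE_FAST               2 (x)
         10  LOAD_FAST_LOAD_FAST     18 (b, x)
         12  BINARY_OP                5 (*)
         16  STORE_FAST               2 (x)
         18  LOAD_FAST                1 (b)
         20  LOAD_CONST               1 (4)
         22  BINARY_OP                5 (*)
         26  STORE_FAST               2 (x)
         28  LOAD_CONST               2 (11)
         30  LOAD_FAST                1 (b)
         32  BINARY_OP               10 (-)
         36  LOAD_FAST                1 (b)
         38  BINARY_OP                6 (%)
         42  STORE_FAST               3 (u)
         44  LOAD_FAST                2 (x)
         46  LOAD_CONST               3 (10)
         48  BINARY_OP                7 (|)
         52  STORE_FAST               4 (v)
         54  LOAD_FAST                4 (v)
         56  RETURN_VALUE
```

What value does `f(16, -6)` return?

LOAD_FAST_LOAD_FAST b,b → push -6,-6. Stack: [-6, -6]
BINARY_OP | → -6 | -6 = -6. Stack: [-6]
STORE_FAST x → x=-6. Stack: []
LOAD_FAST_LOAD_FAST b,x → push -6,-6. Stack: [-6, -6]
BINARY_OP * → -6 * -6 = 36. Stack: [36]
STORE_FAST x → x=36. Stack: []
LOAD_FAST b → push -6. Stack: [-6]
LOAD_CONST → push 4. Stack: [-6, 4]
BINARY_OP * → -6 * 4 = -24. Stack: [-24]
STORE_FAST x → x=-24. Stack: []
LOAD_CONST → push 11. Stack: [11]
LOAD_FAST b → push -6. Stack: [11, -6]
BINARY_OP - → 11 - -6 = 17. Stack: [17]
LOAD_FAST b → push -6. Stack: [17, -6]
BINARY_OP % → 17 % -6 = -1. Stack: [-1]
STORE_FAST u → u=-1. Stack: []
LOAD_FAST x → push -24. Stack: [-24]
LOAD_CONST → push 10. Stack: [-24, 10]
BINARY_OP | → -24 | 10 = -22. Stack: [-22]
STORE_FAST v → v=-22. Stack: []
LOAD_FAST v → push -22. Stack: [-22]
RETURN_VALUE → return -22.

-22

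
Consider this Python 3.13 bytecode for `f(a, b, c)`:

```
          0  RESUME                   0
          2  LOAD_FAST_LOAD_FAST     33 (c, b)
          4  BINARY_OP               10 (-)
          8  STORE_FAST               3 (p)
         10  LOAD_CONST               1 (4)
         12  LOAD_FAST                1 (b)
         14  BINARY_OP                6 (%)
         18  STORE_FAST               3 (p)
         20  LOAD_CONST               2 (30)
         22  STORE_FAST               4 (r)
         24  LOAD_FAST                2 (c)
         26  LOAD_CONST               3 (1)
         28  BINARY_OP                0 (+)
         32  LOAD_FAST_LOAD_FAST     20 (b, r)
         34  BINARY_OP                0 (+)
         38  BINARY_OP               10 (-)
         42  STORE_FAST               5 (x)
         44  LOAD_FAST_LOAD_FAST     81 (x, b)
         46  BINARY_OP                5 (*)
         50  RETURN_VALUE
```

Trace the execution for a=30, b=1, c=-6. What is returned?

LOAD_FAST_LOAD_FAST c,b → push -6,1. Stack: [-6, 1]
BINARY_OP - → -6 - 1 = -7. Stack: [-7]
STORE_FAST p → p=-7. Stack: []
LOAD_CONST → push 4. Stack: [4]
LOAD_FAST b → push 1. Stack: [4, 1]
BINARY_OP % → 4 % 1 = 0. Stack: [0]
STORE_FAST p → p=0. Stack: []
LOAD_CONST → push 30. Stack: [30]
STORE_FAST r → r=30. Stack: []
LOAD_FAST c → push -6. Stack: [-6]
LOAD_CONST → push 1. Stack: [-6, 1]
BINARY_OP + → -6 + 1 = -5. Stack: [-5]
LOAD_FAST_LOAD_FAST b,r → push 1,30. Stack: [-5, 1, 30]
BINARY_OP + → 1 + 30 = 31. Stack: [-5, 31]
BINARY_OP - → -5 - 31 = -36. Stack: [-36]
STORE_FAST x → x=-36. Stack: []
LOAD_FAST_LOAD_FAST x,b → push -36,1. Stack: [-36, 1]
BINARY_OP * → -36 * 1 = -36. Stack: [-36]
RETURN_VALUE → return -36.

-36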